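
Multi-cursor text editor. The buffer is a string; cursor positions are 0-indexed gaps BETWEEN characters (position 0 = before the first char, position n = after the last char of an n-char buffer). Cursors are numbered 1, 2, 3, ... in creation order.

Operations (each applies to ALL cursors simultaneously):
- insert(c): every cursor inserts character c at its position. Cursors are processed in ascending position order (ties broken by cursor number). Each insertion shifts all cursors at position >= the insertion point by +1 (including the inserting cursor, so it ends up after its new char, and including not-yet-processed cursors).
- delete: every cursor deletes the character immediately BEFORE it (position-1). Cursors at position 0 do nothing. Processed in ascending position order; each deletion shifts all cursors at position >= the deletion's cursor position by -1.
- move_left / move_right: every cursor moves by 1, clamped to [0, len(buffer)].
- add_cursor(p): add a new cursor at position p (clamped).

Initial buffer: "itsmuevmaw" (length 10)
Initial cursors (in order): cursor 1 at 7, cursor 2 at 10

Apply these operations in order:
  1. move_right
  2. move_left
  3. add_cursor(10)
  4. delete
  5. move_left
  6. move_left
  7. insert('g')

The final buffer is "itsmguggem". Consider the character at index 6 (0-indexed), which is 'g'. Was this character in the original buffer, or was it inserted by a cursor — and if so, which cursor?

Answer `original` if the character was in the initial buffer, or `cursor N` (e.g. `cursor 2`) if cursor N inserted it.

After op 1 (move_right): buffer="itsmuevmaw" (len 10), cursors c1@8 c2@10, authorship ..........
After op 2 (move_left): buffer="itsmuevmaw" (len 10), cursors c1@7 c2@9, authorship ..........
After op 3 (add_cursor(10)): buffer="itsmuevmaw" (len 10), cursors c1@7 c2@9 c3@10, authorship ..........
After op 4 (delete): buffer="itsmuem" (len 7), cursors c1@6 c2@7 c3@7, authorship .......
After op 5 (move_left): buffer="itsmuem" (len 7), cursors c1@5 c2@6 c3@6, authorship .......
After op 6 (move_left): buffer="itsmuem" (len 7), cursors c1@4 c2@5 c3@5, authorship .......
After op 7 (insert('g')): buffer="itsmguggem" (len 10), cursors c1@5 c2@8 c3@8, authorship ....1.23..
Authorship (.=original, N=cursor N): . . . . 1 . 2 3 . .
Index 6: author = 2

Answer: cursor 2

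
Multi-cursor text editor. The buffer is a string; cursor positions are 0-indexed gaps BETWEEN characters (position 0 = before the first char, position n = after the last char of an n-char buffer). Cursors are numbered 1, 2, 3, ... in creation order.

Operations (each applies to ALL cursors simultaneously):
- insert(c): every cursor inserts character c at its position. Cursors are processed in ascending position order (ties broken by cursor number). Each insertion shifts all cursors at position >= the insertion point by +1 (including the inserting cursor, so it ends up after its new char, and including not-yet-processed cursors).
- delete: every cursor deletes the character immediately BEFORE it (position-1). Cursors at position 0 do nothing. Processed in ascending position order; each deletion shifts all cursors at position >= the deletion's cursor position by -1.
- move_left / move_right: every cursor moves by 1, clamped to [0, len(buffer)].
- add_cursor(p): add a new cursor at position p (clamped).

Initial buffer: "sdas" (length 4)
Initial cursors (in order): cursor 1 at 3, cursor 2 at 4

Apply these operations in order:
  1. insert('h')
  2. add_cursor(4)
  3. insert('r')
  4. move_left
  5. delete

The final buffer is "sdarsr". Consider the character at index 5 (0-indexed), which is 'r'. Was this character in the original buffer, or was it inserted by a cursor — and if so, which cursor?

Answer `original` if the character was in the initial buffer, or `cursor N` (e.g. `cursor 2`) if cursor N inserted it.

After op 1 (insert('h')): buffer="sdahsh" (len 6), cursors c1@4 c2@6, authorship ...1.2
After op 2 (add_cursor(4)): buffer="sdahsh" (len 6), cursors c1@4 c3@4 c2@6, authorship ...1.2
After op 3 (insert('r')): buffer="sdahrrshr" (len 9), cursors c1@6 c3@6 c2@9, authorship ...113.22
After op 4 (move_left): buffer="sdahrrshr" (len 9), cursors c1@5 c3@5 c2@8, authorship ...113.22
After op 5 (delete): buffer="sdarsr" (len 6), cursors c1@3 c3@3 c2@5, authorship ...3.2
Authorship (.=original, N=cursor N): . . . 3 . 2
Index 5: author = 2

Answer: cursor 2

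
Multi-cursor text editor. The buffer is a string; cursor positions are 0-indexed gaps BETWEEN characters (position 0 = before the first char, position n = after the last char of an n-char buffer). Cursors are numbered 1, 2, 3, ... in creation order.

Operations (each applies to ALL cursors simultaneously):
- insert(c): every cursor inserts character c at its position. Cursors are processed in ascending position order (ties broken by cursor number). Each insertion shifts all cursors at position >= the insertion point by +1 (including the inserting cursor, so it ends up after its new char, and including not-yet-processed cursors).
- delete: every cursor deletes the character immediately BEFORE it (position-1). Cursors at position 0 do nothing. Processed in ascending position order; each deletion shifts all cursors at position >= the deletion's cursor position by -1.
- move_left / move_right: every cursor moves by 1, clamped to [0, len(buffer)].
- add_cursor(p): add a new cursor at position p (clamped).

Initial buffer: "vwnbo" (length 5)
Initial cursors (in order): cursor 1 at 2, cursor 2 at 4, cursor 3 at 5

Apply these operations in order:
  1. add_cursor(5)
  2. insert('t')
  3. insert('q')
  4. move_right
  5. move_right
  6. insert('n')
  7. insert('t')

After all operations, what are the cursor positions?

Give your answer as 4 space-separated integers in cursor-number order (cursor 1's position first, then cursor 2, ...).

After op 1 (add_cursor(5)): buffer="vwnbo" (len 5), cursors c1@2 c2@4 c3@5 c4@5, authorship .....
After op 2 (insert('t')): buffer="vwtnbtott" (len 9), cursors c1@3 c2@6 c3@9 c4@9, authorship ..1..2.34
After op 3 (insert('q')): buffer="vwtqnbtqottqq" (len 13), cursors c1@4 c2@8 c3@13 c4@13, authorship ..11..22.3434
After op 4 (move_right): buffer="vwtqnbtqottqq" (len 13), cursors c1@5 c2@9 c3@13 c4@13, authorship ..11..22.3434
After op 5 (move_right): buffer="vwtqnbtqottqq" (len 13), cursors c1@6 c2@10 c3@13 c4@13, authorship ..11..22.3434
After op 6 (insert('n')): buffer="vwtqnbntqotntqqnn" (len 17), cursors c1@7 c2@12 c3@17 c4@17, authorship ..11..122.3243434
After op 7 (insert('t')): buffer="vwtqnbnttqotnttqqnntt" (len 21), cursors c1@8 c2@14 c3@21 c4@21, authorship ..11..1122.3224343434

Answer: 8 14 21 21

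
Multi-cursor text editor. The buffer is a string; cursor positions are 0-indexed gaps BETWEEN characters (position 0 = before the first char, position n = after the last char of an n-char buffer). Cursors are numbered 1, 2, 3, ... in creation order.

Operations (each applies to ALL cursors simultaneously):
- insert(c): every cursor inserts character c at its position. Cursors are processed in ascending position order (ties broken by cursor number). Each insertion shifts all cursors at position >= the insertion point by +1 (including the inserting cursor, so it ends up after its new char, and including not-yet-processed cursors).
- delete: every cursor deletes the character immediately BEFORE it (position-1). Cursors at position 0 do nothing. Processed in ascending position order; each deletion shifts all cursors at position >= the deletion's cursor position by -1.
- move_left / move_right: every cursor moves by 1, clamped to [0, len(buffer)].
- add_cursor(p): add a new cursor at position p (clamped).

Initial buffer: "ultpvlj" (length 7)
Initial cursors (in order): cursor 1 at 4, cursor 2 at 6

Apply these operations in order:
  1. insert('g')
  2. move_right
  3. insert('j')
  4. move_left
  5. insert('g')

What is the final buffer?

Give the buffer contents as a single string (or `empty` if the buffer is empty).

Answer: ultpgvgjlgjgj

Derivation:
After op 1 (insert('g')): buffer="ultpgvlgj" (len 9), cursors c1@5 c2@8, authorship ....1..2.
After op 2 (move_right): buffer="ultpgvlgj" (len 9), cursors c1@6 c2@9, authorship ....1..2.
After op 3 (insert('j')): buffer="ultpgvjlgjj" (len 11), cursors c1@7 c2@11, authorship ....1.1.2.2
After op 4 (move_left): buffer="ultpgvjlgjj" (len 11), cursors c1@6 c2@10, authorship ....1.1.2.2
After op 5 (insert('g')): buffer="ultpgvgjlgjgj" (len 13), cursors c1@7 c2@12, authorship ....1.11.2.22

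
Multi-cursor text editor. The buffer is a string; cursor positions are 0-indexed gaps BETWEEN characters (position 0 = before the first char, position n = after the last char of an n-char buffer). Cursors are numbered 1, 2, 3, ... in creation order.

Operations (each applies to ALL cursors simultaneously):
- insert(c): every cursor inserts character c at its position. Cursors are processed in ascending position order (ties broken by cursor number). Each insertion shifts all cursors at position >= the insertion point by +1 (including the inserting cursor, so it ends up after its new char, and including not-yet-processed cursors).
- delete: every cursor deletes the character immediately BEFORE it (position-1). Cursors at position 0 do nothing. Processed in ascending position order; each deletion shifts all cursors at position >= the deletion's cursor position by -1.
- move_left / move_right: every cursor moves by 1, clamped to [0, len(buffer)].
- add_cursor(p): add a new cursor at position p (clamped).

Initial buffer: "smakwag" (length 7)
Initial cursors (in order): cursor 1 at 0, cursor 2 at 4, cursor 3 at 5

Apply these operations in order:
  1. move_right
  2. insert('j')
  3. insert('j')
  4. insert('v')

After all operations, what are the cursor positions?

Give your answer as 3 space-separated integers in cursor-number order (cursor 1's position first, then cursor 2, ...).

Answer: 4 11 15

Derivation:
After op 1 (move_right): buffer="smakwag" (len 7), cursors c1@1 c2@5 c3@6, authorship .......
After op 2 (insert('j')): buffer="sjmakwjajg" (len 10), cursors c1@2 c2@7 c3@9, authorship .1....2.3.
After op 3 (insert('j')): buffer="sjjmakwjjajjg" (len 13), cursors c1@3 c2@9 c3@12, authorship .11....22.33.
After op 4 (insert('v')): buffer="sjjvmakwjjvajjvg" (len 16), cursors c1@4 c2@11 c3@15, authorship .111....222.333.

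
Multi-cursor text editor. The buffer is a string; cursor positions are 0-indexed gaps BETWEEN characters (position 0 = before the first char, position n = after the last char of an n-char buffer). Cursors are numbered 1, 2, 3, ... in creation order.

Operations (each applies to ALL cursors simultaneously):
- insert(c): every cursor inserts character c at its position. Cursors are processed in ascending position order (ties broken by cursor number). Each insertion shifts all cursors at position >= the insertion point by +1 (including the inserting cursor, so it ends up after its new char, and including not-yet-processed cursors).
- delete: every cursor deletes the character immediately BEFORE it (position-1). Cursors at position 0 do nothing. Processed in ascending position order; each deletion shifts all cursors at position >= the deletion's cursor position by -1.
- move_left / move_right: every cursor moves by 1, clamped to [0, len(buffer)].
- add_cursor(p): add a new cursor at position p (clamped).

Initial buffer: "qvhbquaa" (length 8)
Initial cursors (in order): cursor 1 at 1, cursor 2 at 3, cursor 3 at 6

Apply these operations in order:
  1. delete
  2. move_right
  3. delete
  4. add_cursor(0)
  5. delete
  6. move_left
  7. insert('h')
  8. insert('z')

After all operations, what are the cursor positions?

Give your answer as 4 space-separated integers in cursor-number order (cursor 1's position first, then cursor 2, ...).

Answer: 8 8 8 8

Derivation:
After op 1 (delete): buffer="vbqaa" (len 5), cursors c1@0 c2@1 c3@3, authorship .....
After op 2 (move_right): buffer="vbqaa" (len 5), cursors c1@1 c2@2 c3@4, authorship .....
After op 3 (delete): buffer="qa" (len 2), cursors c1@0 c2@0 c3@1, authorship ..
After op 4 (add_cursor(0)): buffer="qa" (len 2), cursors c1@0 c2@0 c4@0 c3@1, authorship ..
After op 5 (delete): buffer="a" (len 1), cursors c1@0 c2@0 c3@0 c4@0, authorship .
After op 6 (move_left): buffer="a" (len 1), cursors c1@0 c2@0 c3@0 c4@0, authorship .
After op 7 (insert('h')): buffer="hhhha" (len 5), cursors c1@4 c2@4 c3@4 c4@4, authorship 1234.
After op 8 (insert('z')): buffer="hhhhzzzza" (len 9), cursors c1@8 c2@8 c3@8 c4@8, authorship 12341234.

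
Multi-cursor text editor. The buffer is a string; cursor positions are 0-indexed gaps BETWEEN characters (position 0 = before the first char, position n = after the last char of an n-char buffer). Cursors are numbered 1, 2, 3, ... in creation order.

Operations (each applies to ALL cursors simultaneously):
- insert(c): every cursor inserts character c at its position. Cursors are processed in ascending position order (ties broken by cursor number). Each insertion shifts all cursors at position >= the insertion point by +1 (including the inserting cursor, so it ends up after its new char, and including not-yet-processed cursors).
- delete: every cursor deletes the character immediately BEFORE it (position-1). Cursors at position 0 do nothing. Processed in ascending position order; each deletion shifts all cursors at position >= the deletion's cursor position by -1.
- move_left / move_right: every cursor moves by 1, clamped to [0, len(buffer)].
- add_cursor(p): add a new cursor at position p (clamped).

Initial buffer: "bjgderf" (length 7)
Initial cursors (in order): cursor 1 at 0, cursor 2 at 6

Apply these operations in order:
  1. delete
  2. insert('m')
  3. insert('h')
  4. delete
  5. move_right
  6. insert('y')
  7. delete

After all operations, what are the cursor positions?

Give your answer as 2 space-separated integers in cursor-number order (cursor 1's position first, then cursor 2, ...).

After op 1 (delete): buffer="bjgdef" (len 6), cursors c1@0 c2@5, authorship ......
After op 2 (insert('m')): buffer="mbjgdemf" (len 8), cursors c1@1 c2@7, authorship 1.....2.
After op 3 (insert('h')): buffer="mhbjgdemhf" (len 10), cursors c1@2 c2@9, authorship 11.....22.
After op 4 (delete): buffer="mbjgdemf" (len 8), cursors c1@1 c2@7, authorship 1.....2.
After op 5 (move_right): buffer="mbjgdemf" (len 8), cursors c1@2 c2@8, authorship 1.....2.
After op 6 (insert('y')): buffer="mbyjgdemfy" (len 10), cursors c1@3 c2@10, authorship 1.1....2.2
After op 7 (delete): buffer="mbjgdemf" (len 8), cursors c1@2 c2@8, authorship 1.....2.

Answer: 2 8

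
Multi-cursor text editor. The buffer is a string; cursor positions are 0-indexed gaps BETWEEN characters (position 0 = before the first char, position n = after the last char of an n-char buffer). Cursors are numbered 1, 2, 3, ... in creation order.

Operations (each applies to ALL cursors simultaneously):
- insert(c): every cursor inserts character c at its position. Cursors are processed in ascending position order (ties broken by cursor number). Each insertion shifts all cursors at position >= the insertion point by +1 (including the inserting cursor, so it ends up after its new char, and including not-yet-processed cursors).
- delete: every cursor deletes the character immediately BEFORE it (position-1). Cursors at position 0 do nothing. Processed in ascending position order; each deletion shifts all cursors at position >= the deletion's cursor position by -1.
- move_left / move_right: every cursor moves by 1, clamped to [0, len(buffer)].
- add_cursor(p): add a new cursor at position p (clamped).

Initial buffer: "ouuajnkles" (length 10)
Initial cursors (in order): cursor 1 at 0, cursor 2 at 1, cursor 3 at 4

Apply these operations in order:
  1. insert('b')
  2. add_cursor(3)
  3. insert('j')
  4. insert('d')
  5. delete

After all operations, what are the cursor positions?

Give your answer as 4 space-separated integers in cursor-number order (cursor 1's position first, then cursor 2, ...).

Answer: 2 6 11 6

Derivation:
After op 1 (insert('b')): buffer="bobuuabjnkles" (len 13), cursors c1@1 c2@3 c3@7, authorship 1.2...3......
After op 2 (add_cursor(3)): buffer="bobuuabjnkles" (len 13), cursors c1@1 c2@3 c4@3 c3@7, authorship 1.2...3......
After op 3 (insert('j')): buffer="bjobjjuuabjjnkles" (len 17), cursors c1@2 c2@6 c4@6 c3@11, authorship 11.224...33......
After op 4 (insert('d')): buffer="bjdobjjdduuabjdjnkles" (len 21), cursors c1@3 c2@9 c4@9 c3@15, authorship 111.22424...333......
After op 5 (delete): buffer="bjobjjuuabjjnkles" (len 17), cursors c1@2 c2@6 c4@6 c3@11, authorship 11.224...33......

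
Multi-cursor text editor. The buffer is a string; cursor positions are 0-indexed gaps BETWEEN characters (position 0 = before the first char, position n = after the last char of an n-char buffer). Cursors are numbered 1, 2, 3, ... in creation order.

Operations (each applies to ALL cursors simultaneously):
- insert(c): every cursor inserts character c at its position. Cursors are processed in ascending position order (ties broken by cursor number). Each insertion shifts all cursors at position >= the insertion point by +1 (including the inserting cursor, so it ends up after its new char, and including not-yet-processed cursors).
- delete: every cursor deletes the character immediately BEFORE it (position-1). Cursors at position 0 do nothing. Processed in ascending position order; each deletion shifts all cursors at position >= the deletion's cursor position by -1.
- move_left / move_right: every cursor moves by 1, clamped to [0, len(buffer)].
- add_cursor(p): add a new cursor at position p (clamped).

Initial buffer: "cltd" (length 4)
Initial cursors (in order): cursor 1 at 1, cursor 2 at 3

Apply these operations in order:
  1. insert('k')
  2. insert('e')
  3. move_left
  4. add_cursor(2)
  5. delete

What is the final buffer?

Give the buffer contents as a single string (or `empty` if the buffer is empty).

Answer: elted

Derivation:
After op 1 (insert('k')): buffer="ckltkd" (len 6), cursors c1@2 c2@5, authorship .1..2.
After op 2 (insert('e')): buffer="ckeltked" (len 8), cursors c1@3 c2@7, authorship .11..22.
After op 3 (move_left): buffer="ckeltked" (len 8), cursors c1@2 c2@6, authorship .11..22.
After op 4 (add_cursor(2)): buffer="ckeltked" (len 8), cursors c1@2 c3@2 c2@6, authorship .11..22.
After op 5 (delete): buffer="elted" (len 5), cursors c1@0 c3@0 c2@3, authorship 1..2.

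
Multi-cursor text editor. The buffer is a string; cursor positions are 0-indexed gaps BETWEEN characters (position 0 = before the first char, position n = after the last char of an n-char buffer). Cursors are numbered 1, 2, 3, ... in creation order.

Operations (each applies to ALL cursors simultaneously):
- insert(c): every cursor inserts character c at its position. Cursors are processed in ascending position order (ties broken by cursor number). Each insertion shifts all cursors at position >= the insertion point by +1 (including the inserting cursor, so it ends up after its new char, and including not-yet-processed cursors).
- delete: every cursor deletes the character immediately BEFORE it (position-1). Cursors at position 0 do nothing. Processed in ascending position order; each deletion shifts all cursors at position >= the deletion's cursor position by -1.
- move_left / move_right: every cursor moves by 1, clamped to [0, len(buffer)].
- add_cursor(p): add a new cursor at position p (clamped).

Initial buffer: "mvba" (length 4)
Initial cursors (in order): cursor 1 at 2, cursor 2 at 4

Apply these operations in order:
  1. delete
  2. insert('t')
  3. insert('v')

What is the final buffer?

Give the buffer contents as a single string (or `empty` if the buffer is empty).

After op 1 (delete): buffer="mb" (len 2), cursors c1@1 c2@2, authorship ..
After op 2 (insert('t')): buffer="mtbt" (len 4), cursors c1@2 c2@4, authorship .1.2
After op 3 (insert('v')): buffer="mtvbtv" (len 6), cursors c1@3 c2@6, authorship .11.22

Answer: mtvbtv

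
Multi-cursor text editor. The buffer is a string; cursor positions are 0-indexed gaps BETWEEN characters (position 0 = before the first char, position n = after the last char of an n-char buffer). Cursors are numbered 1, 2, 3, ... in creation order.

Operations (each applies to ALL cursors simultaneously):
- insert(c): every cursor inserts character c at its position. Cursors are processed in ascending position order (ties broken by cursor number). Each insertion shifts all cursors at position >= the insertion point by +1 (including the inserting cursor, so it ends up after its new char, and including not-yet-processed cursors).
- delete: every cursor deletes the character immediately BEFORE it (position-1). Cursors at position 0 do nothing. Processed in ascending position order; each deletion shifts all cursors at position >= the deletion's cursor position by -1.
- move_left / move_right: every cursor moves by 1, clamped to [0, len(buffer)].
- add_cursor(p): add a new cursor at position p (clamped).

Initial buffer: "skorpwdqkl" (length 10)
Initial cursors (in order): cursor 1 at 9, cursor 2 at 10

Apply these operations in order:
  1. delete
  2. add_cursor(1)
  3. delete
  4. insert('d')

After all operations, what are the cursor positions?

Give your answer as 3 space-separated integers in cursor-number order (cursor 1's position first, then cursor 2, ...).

Answer: 8 8 1

Derivation:
After op 1 (delete): buffer="skorpwdq" (len 8), cursors c1@8 c2@8, authorship ........
After op 2 (add_cursor(1)): buffer="skorpwdq" (len 8), cursors c3@1 c1@8 c2@8, authorship ........
After op 3 (delete): buffer="korpw" (len 5), cursors c3@0 c1@5 c2@5, authorship .....
After op 4 (insert('d')): buffer="dkorpwdd" (len 8), cursors c3@1 c1@8 c2@8, authorship 3.....12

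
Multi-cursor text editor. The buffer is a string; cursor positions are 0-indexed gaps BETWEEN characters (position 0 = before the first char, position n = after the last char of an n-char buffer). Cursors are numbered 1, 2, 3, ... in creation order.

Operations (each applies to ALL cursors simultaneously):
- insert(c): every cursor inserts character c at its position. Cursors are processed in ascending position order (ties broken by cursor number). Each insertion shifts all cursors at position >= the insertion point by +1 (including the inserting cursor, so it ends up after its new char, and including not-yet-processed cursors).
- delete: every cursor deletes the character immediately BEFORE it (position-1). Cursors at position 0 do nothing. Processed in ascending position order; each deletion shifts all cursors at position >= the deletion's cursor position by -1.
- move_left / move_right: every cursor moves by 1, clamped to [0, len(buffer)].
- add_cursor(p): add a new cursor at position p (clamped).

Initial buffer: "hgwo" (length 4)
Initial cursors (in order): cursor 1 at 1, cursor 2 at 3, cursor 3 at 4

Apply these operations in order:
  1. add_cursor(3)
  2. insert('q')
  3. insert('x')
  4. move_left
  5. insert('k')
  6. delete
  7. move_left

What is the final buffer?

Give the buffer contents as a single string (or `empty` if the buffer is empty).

Answer: hqxgwqqxxoqx

Derivation:
After op 1 (add_cursor(3)): buffer="hgwo" (len 4), cursors c1@1 c2@3 c4@3 c3@4, authorship ....
After op 2 (insert('q')): buffer="hqgwqqoq" (len 8), cursors c1@2 c2@6 c4@6 c3@8, authorship .1..24.3
After op 3 (insert('x')): buffer="hqxgwqqxxoqx" (len 12), cursors c1@3 c2@9 c4@9 c3@12, authorship .11..2424.33
After op 4 (move_left): buffer="hqxgwqqxxoqx" (len 12), cursors c1@2 c2@8 c4@8 c3@11, authorship .11..2424.33
After op 5 (insert('k')): buffer="hqkxgwqqxkkxoqkx" (len 16), cursors c1@3 c2@11 c4@11 c3@15, authorship .111..242244.333
After op 6 (delete): buffer="hqxgwqqxxoqx" (len 12), cursors c1@2 c2@8 c4@8 c3@11, authorship .11..2424.33
After op 7 (move_left): buffer="hqxgwqqxxoqx" (len 12), cursors c1@1 c2@7 c4@7 c3@10, authorship .11..2424.33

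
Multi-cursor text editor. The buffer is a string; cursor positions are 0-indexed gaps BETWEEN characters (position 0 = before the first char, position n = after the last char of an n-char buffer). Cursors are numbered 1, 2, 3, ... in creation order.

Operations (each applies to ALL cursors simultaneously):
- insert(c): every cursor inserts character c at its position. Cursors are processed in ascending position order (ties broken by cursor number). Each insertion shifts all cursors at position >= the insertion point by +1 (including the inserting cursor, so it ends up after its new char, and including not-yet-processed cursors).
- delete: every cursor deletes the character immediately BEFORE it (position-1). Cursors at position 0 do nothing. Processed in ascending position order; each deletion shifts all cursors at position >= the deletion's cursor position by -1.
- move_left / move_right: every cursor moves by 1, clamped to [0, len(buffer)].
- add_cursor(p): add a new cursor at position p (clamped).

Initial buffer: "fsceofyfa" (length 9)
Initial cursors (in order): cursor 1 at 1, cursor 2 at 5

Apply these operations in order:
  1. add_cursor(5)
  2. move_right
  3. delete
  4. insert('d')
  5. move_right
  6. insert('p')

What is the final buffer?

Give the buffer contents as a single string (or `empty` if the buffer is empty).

Answer: fdcpeddyppfa

Derivation:
After op 1 (add_cursor(5)): buffer="fsceofyfa" (len 9), cursors c1@1 c2@5 c3@5, authorship .........
After op 2 (move_right): buffer="fsceofyfa" (len 9), cursors c1@2 c2@6 c3@6, authorship .........
After op 3 (delete): buffer="fceyfa" (len 6), cursors c1@1 c2@3 c3@3, authorship ......
After op 4 (insert('d')): buffer="fdceddyfa" (len 9), cursors c1@2 c2@6 c3@6, authorship .1..23...
After op 5 (move_right): buffer="fdceddyfa" (len 9), cursors c1@3 c2@7 c3@7, authorship .1..23...
After op 6 (insert('p')): buffer="fdcpeddyppfa" (len 12), cursors c1@4 c2@10 c3@10, authorship .1.1.23.23..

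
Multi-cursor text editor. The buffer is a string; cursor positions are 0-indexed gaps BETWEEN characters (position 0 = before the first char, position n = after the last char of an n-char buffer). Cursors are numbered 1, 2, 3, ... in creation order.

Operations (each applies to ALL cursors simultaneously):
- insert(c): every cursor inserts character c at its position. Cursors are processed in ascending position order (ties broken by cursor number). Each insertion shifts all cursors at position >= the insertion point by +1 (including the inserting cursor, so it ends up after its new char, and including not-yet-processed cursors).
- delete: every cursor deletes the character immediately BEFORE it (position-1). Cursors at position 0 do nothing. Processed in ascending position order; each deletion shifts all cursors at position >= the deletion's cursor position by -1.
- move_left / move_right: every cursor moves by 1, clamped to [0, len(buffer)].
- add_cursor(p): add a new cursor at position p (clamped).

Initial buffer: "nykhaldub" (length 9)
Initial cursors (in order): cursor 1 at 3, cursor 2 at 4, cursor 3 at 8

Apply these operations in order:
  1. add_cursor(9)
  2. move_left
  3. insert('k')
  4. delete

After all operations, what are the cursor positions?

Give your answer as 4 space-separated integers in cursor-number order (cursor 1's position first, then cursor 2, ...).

After op 1 (add_cursor(9)): buffer="nykhaldub" (len 9), cursors c1@3 c2@4 c3@8 c4@9, authorship .........
After op 2 (move_left): buffer="nykhaldub" (len 9), cursors c1@2 c2@3 c3@7 c4@8, authorship .........
After op 3 (insert('k')): buffer="nykkkhaldkukb" (len 13), cursors c1@3 c2@5 c3@10 c4@12, authorship ..1.2....3.4.
After op 4 (delete): buffer="nykhaldub" (len 9), cursors c1@2 c2@3 c3@7 c4@8, authorship .........

Answer: 2 3 7 8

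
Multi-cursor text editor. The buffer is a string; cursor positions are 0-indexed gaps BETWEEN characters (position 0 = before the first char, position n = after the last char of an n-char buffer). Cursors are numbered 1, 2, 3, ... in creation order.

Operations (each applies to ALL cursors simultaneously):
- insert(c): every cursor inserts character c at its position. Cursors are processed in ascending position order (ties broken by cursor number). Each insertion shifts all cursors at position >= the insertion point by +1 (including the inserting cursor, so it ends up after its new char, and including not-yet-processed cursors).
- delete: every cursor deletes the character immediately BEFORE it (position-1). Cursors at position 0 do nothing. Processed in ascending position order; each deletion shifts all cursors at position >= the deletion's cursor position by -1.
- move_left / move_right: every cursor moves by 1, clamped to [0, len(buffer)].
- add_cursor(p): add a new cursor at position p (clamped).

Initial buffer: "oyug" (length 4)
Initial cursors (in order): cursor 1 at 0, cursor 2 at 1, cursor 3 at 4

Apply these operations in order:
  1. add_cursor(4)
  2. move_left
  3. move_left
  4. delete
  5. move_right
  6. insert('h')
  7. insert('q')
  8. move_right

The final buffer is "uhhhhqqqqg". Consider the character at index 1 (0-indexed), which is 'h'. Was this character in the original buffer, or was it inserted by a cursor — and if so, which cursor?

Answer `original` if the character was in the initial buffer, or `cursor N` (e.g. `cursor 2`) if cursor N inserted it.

Answer: cursor 1

Derivation:
After op 1 (add_cursor(4)): buffer="oyug" (len 4), cursors c1@0 c2@1 c3@4 c4@4, authorship ....
After op 2 (move_left): buffer="oyug" (len 4), cursors c1@0 c2@0 c3@3 c4@3, authorship ....
After op 3 (move_left): buffer="oyug" (len 4), cursors c1@0 c2@0 c3@2 c4@2, authorship ....
After op 4 (delete): buffer="ug" (len 2), cursors c1@0 c2@0 c3@0 c4@0, authorship ..
After op 5 (move_right): buffer="ug" (len 2), cursors c1@1 c2@1 c3@1 c4@1, authorship ..
After op 6 (insert('h')): buffer="uhhhhg" (len 6), cursors c1@5 c2@5 c3@5 c4@5, authorship .1234.
After op 7 (insert('q')): buffer="uhhhhqqqqg" (len 10), cursors c1@9 c2@9 c3@9 c4@9, authorship .12341234.
After op 8 (move_right): buffer="uhhhhqqqqg" (len 10), cursors c1@10 c2@10 c3@10 c4@10, authorship .12341234.
Authorship (.=original, N=cursor N): . 1 2 3 4 1 2 3 4 .
Index 1: author = 1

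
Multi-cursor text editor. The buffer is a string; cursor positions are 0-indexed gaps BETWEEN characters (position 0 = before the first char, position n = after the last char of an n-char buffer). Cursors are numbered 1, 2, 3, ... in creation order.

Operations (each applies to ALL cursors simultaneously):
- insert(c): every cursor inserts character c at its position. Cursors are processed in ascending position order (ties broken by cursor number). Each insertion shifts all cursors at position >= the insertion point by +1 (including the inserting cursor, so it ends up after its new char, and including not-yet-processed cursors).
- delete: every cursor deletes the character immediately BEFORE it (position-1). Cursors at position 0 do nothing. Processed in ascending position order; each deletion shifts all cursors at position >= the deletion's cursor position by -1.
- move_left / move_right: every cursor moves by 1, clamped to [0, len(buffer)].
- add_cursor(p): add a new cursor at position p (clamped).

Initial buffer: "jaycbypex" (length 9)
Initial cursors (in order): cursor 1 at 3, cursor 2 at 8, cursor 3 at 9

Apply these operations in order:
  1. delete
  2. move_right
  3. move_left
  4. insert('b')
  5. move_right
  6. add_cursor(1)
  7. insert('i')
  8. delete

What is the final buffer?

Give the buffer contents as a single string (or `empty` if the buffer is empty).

After op 1 (delete): buffer="jacbyp" (len 6), cursors c1@2 c2@6 c3@6, authorship ......
After op 2 (move_right): buffer="jacbyp" (len 6), cursors c1@3 c2@6 c3@6, authorship ......
After op 3 (move_left): buffer="jacbyp" (len 6), cursors c1@2 c2@5 c3@5, authorship ......
After op 4 (insert('b')): buffer="jabcbybbp" (len 9), cursors c1@3 c2@8 c3@8, authorship ..1...23.
After op 5 (move_right): buffer="jabcbybbp" (len 9), cursors c1@4 c2@9 c3@9, authorship ..1...23.
After op 6 (add_cursor(1)): buffer="jabcbybbp" (len 9), cursors c4@1 c1@4 c2@9 c3@9, authorship ..1...23.
After op 7 (insert('i')): buffer="jiabcibybbpii" (len 13), cursors c4@2 c1@6 c2@13 c3@13, authorship .4.1.1..23.23
After op 8 (delete): buffer="jabcbybbp" (len 9), cursors c4@1 c1@4 c2@9 c3@9, authorship ..1...23.

Answer: jabcbybbp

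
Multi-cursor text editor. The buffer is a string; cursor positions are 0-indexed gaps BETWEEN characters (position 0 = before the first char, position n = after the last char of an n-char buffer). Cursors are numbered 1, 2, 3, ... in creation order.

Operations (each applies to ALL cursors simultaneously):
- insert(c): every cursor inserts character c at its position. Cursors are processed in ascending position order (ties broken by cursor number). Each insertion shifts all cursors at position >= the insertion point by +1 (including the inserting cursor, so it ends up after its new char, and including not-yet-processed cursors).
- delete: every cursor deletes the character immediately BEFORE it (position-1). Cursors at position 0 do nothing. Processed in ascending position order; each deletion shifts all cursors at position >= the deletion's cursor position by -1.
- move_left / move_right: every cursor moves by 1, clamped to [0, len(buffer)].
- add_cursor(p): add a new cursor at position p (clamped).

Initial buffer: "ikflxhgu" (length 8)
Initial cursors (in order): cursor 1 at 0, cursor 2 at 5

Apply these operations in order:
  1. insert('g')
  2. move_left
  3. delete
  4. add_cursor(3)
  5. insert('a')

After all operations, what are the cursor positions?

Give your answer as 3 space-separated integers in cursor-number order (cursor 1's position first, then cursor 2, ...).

After op 1 (insert('g')): buffer="gikflxghgu" (len 10), cursors c1@1 c2@7, authorship 1.....2...
After op 2 (move_left): buffer="gikflxghgu" (len 10), cursors c1@0 c2@6, authorship 1.....2...
After op 3 (delete): buffer="gikflghgu" (len 9), cursors c1@0 c2@5, authorship 1....2...
After op 4 (add_cursor(3)): buffer="gikflghgu" (len 9), cursors c1@0 c3@3 c2@5, authorship 1....2...
After op 5 (insert('a')): buffer="agikaflaghgu" (len 12), cursors c1@1 c3@5 c2@8, authorship 11..3..22...

Answer: 1 8 5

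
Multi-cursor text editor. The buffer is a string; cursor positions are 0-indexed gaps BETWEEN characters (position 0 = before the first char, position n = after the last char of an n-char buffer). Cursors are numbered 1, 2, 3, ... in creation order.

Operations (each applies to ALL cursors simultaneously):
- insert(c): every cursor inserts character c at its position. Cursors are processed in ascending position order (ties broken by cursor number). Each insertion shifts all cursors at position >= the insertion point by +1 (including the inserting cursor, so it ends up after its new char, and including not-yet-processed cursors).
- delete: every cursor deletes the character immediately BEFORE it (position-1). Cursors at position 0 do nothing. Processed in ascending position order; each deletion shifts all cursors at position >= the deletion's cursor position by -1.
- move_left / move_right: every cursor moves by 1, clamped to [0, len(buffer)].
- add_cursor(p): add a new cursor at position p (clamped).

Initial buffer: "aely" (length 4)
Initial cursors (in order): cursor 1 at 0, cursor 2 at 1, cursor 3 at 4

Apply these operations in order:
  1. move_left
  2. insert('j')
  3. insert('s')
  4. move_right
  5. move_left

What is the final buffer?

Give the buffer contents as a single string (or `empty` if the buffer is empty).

Answer: jjssaeljsy

Derivation:
After op 1 (move_left): buffer="aely" (len 4), cursors c1@0 c2@0 c3@3, authorship ....
After op 2 (insert('j')): buffer="jjaeljy" (len 7), cursors c1@2 c2@2 c3@6, authorship 12...3.
After op 3 (insert('s')): buffer="jjssaeljsy" (len 10), cursors c1@4 c2@4 c3@9, authorship 1212...33.
After op 4 (move_right): buffer="jjssaeljsy" (len 10), cursors c1@5 c2@5 c3@10, authorship 1212...33.
After op 5 (move_left): buffer="jjssaeljsy" (len 10), cursors c1@4 c2@4 c3@9, authorship 1212...33.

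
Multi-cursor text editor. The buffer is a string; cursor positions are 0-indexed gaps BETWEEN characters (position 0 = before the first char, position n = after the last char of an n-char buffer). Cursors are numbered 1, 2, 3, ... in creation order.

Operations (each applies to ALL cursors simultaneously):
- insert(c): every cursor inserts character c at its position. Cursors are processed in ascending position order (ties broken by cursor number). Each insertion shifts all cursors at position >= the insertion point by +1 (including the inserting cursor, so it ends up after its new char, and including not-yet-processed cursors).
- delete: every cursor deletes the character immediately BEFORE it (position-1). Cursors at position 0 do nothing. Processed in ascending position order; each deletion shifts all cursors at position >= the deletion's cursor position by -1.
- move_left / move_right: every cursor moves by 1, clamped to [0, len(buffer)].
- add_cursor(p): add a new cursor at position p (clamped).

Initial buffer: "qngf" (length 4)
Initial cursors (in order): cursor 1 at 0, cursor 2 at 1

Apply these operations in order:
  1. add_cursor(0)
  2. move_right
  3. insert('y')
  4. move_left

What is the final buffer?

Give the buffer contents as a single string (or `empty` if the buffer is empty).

After op 1 (add_cursor(0)): buffer="qngf" (len 4), cursors c1@0 c3@0 c2@1, authorship ....
After op 2 (move_right): buffer="qngf" (len 4), cursors c1@1 c3@1 c2@2, authorship ....
After op 3 (insert('y')): buffer="qyynygf" (len 7), cursors c1@3 c3@3 c2@5, authorship .13.2..
After op 4 (move_left): buffer="qyynygf" (len 7), cursors c1@2 c3@2 c2@4, authorship .13.2..

Answer: qyynygf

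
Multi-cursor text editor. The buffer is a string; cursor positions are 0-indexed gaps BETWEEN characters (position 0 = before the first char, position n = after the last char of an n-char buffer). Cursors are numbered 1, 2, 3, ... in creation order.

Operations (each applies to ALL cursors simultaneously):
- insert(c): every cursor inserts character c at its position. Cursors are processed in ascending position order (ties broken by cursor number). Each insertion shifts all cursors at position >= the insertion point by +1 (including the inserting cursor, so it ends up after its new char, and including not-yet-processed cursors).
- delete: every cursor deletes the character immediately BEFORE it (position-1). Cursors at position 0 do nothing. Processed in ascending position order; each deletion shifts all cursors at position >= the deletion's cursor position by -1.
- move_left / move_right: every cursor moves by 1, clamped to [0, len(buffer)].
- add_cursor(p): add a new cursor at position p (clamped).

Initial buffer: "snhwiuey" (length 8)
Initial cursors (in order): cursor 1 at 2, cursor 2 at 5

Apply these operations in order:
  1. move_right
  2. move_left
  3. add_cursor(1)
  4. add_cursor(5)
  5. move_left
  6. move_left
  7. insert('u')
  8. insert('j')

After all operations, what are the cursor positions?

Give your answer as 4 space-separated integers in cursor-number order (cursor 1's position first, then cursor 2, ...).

After op 1 (move_right): buffer="snhwiuey" (len 8), cursors c1@3 c2@6, authorship ........
After op 2 (move_left): buffer="snhwiuey" (len 8), cursors c1@2 c2@5, authorship ........
After op 3 (add_cursor(1)): buffer="snhwiuey" (len 8), cursors c3@1 c1@2 c2@5, authorship ........
After op 4 (add_cursor(5)): buffer="snhwiuey" (len 8), cursors c3@1 c1@2 c2@5 c4@5, authorship ........
After op 5 (move_left): buffer="snhwiuey" (len 8), cursors c3@0 c1@1 c2@4 c4@4, authorship ........
After op 6 (move_left): buffer="snhwiuey" (len 8), cursors c1@0 c3@0 c2@3 c4@3, authorship ........
After op 7 (insert('u')): buffer="uusnhuuwiuey" (len 12), cursors c1@2 c3@2 c2@7 c4@7, authorship 13...24.....
After op 8 (insert('j')): buffer="uujjsnhuujjwiuey" (len 16), cursors c1@4 c3@4 c2@11 c4@11, authorship 1313...2424.....

Answer: 4 11 4 11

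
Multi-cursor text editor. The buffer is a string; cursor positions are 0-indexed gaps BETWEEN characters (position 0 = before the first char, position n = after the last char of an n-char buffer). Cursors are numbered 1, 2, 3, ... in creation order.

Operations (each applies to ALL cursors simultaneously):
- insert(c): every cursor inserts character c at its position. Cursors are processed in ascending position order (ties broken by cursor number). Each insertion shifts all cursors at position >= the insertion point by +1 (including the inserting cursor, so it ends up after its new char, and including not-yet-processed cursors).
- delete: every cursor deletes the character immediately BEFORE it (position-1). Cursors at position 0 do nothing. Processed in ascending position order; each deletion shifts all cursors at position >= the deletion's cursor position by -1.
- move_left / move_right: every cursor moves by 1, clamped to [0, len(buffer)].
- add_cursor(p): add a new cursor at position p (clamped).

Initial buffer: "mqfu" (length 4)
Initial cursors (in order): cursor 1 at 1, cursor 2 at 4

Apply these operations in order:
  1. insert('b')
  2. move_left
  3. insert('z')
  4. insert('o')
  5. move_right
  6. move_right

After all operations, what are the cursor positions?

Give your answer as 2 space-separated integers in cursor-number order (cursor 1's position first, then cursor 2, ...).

Answer: 5 10

Derivation:
After op 1 (insert('b')): buffer="mbqfub" (len 6), cursors c1@2 c2@6, authorship .1...2
After op 2 (move_left): buffer="mbqfub" (len 6), cursors c1@1 c2@5, authorship .1...2
After op 3 (insert('z')): buffer="mzbqfuzb" (len 8), cursors c1@2 c2@7, authorship .11...22
After op 4 (insert('o')): buffer="mzobqfuzob" (len 10), cursors c1@3 c2@9, authorship .111...222
After op 5 (move_right): buffer="mzobqfuzob" (len 10), cursors c1@4 c2@10, authorship .111...222
After op 6 (move_right): buffer="mzobqfuzob" (len 10), cursors c1@5 c2@10, authorship .111...222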